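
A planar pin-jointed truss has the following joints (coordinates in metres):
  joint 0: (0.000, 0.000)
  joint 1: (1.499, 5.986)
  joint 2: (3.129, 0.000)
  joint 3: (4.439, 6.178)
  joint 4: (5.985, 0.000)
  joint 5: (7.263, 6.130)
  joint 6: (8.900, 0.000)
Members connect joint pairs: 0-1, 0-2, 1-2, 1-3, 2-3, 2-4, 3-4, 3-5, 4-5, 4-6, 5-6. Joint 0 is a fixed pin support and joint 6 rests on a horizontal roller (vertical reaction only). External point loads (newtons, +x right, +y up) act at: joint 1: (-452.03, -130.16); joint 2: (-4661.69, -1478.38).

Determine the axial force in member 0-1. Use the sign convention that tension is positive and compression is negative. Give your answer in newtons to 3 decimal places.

N=7 nodes, M=11 members, R=3 reactions → 2N=14, M+R=14
member 0 (0-1): L=6.1708, (cx,cy)=(0.2429,0.9700)
member 1 (0-2): L=3.1290, (cx,cy)=(1.0000,0.0000)
member 2 (1-2): L=6.2040, (cx,cy)=(0.2627,-0.9649)
member 3 (1-3): L=2.9463, (cx,cy)=(0.9979,0.0652)
member 4 (2-3): L=6.3154, (cx,cy)=(0.2074,0.9782)
member 5 (2-4): L=2.8560, (cx,cy)=(1.0000,0.0000)
member 6 (3-4): L=6.3685, (cx,cy)=(0.2428,-0.9701)
member 7 (3-5): L=2.8244, (cx,cy)=(0.9999,-0.0170)
member 8 (4-5): L=6.2618, (cx,cy)=(0.2041,0.9790)
member 9 (4-6): L=2.9150, (cx,cy)=(1.0000,0.0000)
member 10 (5-6): L=6.3448, (cx,cy)=(0.2580,-0.9661)
solve A·x = −loads:
  F[0-1] = -1413.2172 N (compression)
  F[0-2] = -4770.4256 N (compression)
  F[1-2] = +1270.6672 N (tension)
  F[1-3] = -225.5933 N (compression)
  F[2-3] = +257.9648 N (tension)
  F[2-4] = +171.6039 N (tension)
  F[3-4] = -243.0077 N (compression)
  F[3-5] = -112.6283 N (compression)
  F[4-5] = +240.8074 N (tension)
  F[4-6] = +63.4645 N (tension)
  F[5-6] = -245.9808 N (compression)
  Rx@0 = +5113.7200 N
  Ry@0 = +1370.8873 N
  Ry@6 = +237.6527 N

-1413.217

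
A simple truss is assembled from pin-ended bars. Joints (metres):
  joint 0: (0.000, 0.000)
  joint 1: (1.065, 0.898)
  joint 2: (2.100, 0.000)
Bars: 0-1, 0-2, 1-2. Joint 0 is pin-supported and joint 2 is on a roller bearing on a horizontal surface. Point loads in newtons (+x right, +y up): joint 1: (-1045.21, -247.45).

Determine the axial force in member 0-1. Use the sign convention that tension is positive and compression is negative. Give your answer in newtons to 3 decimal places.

N=3 nodes, M=3 members, R=3 reactions → 2N=6, M+R=6
member 0 (0-1): L=1.3931, (cx,cy)=(0.7645,0.6446)
member 1 (0-2): L=2.1000, (cx,cy)=(1.0000,0.0000)
member 2 (1-2): L=1.3703, (cx,cy)=(0.7553,-0.6553)
solve A·x = −loads:
  F[0-1] = -882.5471 N (compression)
  F[0-2] = -370.5014 N (compression)
  F[1-2] = +490.5174 N (tension)
  Rx@0 = +1045.2100 N
  Ry@0 = +568.9092 N
  Ry@2 = -321.4592 N

-882.547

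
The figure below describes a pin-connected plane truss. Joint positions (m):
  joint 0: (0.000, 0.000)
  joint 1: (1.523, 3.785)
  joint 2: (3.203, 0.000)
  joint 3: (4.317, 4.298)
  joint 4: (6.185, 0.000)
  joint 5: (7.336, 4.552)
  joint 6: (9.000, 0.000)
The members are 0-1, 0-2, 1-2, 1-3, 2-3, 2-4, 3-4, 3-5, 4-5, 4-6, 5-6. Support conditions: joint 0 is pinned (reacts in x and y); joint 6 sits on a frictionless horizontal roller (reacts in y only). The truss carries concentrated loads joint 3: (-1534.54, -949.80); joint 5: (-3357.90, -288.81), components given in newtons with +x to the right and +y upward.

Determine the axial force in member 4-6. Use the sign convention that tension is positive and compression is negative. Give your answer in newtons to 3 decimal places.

-636.129

N=7 nodes, M=11 members, R=3 reactions → 2N=14, M+R=14
member 0 (0-1): L=4.0799, (cx,cy)=(0.3733,0.9277)
member 1 (0-2): L=3.2030, (cx,cy)=(1.0000,0.0000)
member 2 (1-2): L=4.1411, (cx,cy)=(0.4057,-0.9140)
member 3 (1-3): L=2.8407, (cx,cy)=(0.9836,0.1806)
member 4 (2-3): L=4.4400, (cx,cy)=(0.2509,0.9680)
member 5 (2-4): L=2.9820, (cx,cy)=(1.0000,0.0000)
member 6 (3-4): L=4.6864, (cx,cy)=(0.3986,-0.9171)
member 7 (3-5): L=3.0297, (cx,cy)=(0.9965,0.0838)
member 8 (4-5): L=4.6953, (cx,cy)=(0.2451,0.9695)
member 9 (4-6): L=2.8150, (cx,cy)=(1.0000,0.0000)
member 10 (5-6): L=4.8466, (cx,cy)=(0.3433,-0.9392)
solve A·x = −loads:
  F[0-1] = -3210.8919 N (compression)
  F[0-2] = -3693.8411 N (compression)
  F[1-2] = +2790.8163 N (tension)
  F[1-3] = -2369.7681 N (compression)
  F[2-3] = -2635.1251 N (compression)
  F[2-4] = -1900.4821 N (compression)
  F[3-4] = +2005.3133 N (tension)
  F[3-5] = -2264.7114 N (compression)
  F[4-5] = -1897.0039 N (compression)
  F[4-6] = -636.1289 N (compression)
  F[5-6] = +1852.8047 N (tension)
  Rx@0 = +4892.4400 N
  Ry@0 = +2978.7897 N
  Ry@6 = -1740.1797 N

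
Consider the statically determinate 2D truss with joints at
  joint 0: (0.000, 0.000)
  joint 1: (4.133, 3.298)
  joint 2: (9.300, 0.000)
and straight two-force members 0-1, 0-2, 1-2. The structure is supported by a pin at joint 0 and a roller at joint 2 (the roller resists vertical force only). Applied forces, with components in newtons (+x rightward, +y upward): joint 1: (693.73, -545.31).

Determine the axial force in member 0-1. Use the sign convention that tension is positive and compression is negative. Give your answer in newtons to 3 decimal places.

N=3 nodes, M=3 members, R=3 reactions → 2N=6, M+R=6
member 0 (0-1): L=5.2876, (cx,cy)=(0.7816,0.6237)
member 1 (0-2): L=9.3000, (cx,cy)=(1.0000,0.0000)
member 2 (1-2): L=6.1298, (cx,cy)=(0.8429,-0.5380)
solve A·x = −loads:
  F[0-1] = -91.3165 N (compression)
  F[0-2] = +765.1069 N (tension)
  F[1-2] = -907.6771 N (compression)
  Rx@0 = -693.7300 N
  Ry@0 = +56.9565 N
  Ry@2 = +488.3535 N

-91.317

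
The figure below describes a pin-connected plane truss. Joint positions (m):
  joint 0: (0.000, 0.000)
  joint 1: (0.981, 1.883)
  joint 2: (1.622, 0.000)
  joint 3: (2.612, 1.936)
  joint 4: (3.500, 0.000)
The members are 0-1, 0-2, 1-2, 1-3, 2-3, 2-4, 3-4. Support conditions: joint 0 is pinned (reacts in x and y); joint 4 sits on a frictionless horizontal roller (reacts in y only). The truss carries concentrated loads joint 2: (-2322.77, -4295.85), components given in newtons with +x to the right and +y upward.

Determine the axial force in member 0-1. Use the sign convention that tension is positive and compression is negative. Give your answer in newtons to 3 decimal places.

-2599.086

N=5 nodes, M=7 members, R=3 reactions → 2N=10, M+R=10
member 0 (0-1): L=2.1232, (cx,cy)=(0.4620,0.8869)
member 1 (0-2): L=1.6220, (cx,cy)=(1.0000,0.0000)
member 2 (1-2): L=1.9891, (cx,cy)=(0.3223,-0.9467)
member 3 (1-3): L=1.6319, (cx,cy)=(0.9995,0.0325)
member 4 (2-3): L=2.1744, (cx,cy)=(0.4553,0.8903)
member 5 (2-4): L=1.8780, (cx,cy)=(1.0000,0.0000)
member 6 (3-4): L=2.1299, (cx,cy)=(0.4169,-0.9089)
solve A·x = −loads:
  F[0-1] = -2599.0863 N (compression)
  F[0-2] = -1121.9018 N (compression)
  F[1-2] = +2367.5150 N (tension)
  F[1-3] = -1964.8464 N (compression)
  F[2-3] = +2307.6872 N (tension)
  F[2-4] = +913.1445 N (tension)
  F[3-4] = -2190.2502 N (compression)
  Rx@0 = +2322.7700 N
  Ry@0 = +2305.0304 N
  Ry@4 = +1990.8196 N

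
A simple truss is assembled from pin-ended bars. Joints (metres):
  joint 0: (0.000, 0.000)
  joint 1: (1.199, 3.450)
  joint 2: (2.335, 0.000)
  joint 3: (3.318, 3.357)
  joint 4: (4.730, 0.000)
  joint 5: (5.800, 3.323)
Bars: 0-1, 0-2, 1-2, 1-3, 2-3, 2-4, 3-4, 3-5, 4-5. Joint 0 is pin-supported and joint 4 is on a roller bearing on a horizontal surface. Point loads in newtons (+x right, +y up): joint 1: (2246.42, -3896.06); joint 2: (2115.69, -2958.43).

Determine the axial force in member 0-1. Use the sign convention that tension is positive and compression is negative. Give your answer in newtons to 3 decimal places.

N=6 nodes, M=9 members, R=3 reactions → 2N=12, M+R=12
member 0 (0-1): L=3.6524, (cx,cy)=(0.3283,0.9446)
member 1 (0-2): L=2.3350, (cx,cy)=(1.0000,0.0000)
member 2 (1-2): L=3.6322, (cx,cy)=(0.3128,-0.9498)
member 3 (1-3): L=2.1210, (cx,cy)=(0.9990,-0.0438)
member 4 (2-3): L=3.4980, (cx,cy)=(0.2810,0.9597)
member 5 (2-4): L=2.3950, (cx,cy)=(1.0000,0.0000)
member 6 (3-4): L=3.6419, (cx,cy)=(0.3877,-0.9218)
member 7 (3-5): L=2.4822, (cx,cy)=(0.9999,-0.0137)
member 8 (4-5): L=3.4910, (cx,cy)=(0.3065,0.9519)
solve A·x = −loads:
  F[0-1] = -2930.3167 N (compression)
  F[0-2] = +5324.0637 N (tension)
  F[1-2] = -1054.7143 N (compression)
  F[1-3] = -2881.2757 N (compression)
  F[2-3] = +4126.5248 N (tension)
  F[2-4] = +1718.8656 N (tension)
  F[3-4] = -4433.3423 N (compression)
  F[3-5] = +0.0000 N (tension)
  F[4-5] = -0.0000 N (compression)
  Rx@0 = -4362.1100 N
  Ry@0 = +2767.9236 N
  Ry@4 = +4086.5664 N

-2930.317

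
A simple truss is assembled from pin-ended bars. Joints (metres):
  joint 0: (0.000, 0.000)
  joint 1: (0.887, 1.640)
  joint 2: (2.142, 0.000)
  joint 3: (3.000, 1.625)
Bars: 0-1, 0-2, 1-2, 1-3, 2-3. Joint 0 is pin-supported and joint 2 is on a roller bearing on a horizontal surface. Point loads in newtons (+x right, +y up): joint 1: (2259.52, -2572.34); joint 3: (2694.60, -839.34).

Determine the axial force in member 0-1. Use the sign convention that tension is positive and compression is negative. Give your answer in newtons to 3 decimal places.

2959.636

N=4 nodes, M=5 members, R=3 reactions → 2N=8, M+R=8
member 0 (0-1): L=1.8645, (cx,cy)=(0.4757,0.8796)
member 1 (0-2): L=2.1420, (cx,cy)=(1.0000,0.0000)
member 2 (1-2): L=2.0651, (cx,cy)=(0.6077,-0.7942)
member 3 (1-3): L=2.1131, (cx,cy)=(1.0000,-0.0071)
member 4 (2-3): L=1.8376, (cx,cy)=(0.4669,0.8843)
solve A·x = −loads:
  F[0-1] = +2959.6362 N (tension)
  F[0-2] = +3546.1318 N (tension)
  F[1-2] = -6545.1001 N (compression)
  F[1-3] = +3126.1331 N (tension)
  F[2-3] = -924.0587 N (compression)
  Rx@0 = -4954.1200 N
  Ry@0 = -2603.2702 N
  Ry@2 = +6014.9502 N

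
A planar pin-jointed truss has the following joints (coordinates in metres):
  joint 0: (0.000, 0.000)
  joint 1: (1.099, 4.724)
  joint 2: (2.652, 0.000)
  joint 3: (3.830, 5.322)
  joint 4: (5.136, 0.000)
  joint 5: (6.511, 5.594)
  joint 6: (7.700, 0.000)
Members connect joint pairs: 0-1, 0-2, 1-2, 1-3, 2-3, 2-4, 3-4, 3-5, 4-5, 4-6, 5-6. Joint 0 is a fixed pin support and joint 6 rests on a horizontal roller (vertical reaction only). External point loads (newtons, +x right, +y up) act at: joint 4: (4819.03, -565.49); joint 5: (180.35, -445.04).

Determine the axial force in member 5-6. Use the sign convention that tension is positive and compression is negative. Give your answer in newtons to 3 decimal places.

-904.291

N=7 nodes, M=11 members, R=3 reactions → 2N=14, M+R=14
member 0 (0-1): L=4.8502, (cx,cy)=(0.2266,0.9740)
member 1 (0-2): L=2.6520, (cx,cy)=(1.0000,0.0000)
member 2 (1-2): L=4.9727, (cx,cy)=(0.3123,-0.9500)
member 3 (1-3): L=2.7957, (cx,cy)=(0.9769,0.2139)
member 4 (2-3): L=5.4508, (cx,cy)=(0.2161,0.9764)
member 5 (2-4): L=2.4840, (cx,cy)=(1.0000,0.0000)
member 6 (3-4): L=5.4799, (cx,cy)=(0.2383,-0.9712)
member 7 (3-5): L=2.6948, (cx,cy)=(0.9949,0.1009)
member 8 (4-5): L=5.7605, (cx,cy)=(0.2387,0.9711)
member 9 (4-6): L=2.5640, (cx,cy)=(1.0000,0.0000)
member 10 (5-6): L=5.7190, (cx,cy)=(0.2079,-0.9781)
solve A·x = −loads:
  F[0-1] = -129.3636 N (compression)
  F[0-2] = +5028.6926 N (tension)
  F[1-2] = +117.4237 N (tension)
  F[1-3] = -67.5478 N (compression)
  F[2-3] = -114.2504 N (compression)
  F[2-4] = +5090.0556 N (tension)
  F[3-4] = +117.3433 N (tension)
  F[3-5] = -119.2505 N (compression)
  F[4-5] = +464.9679 N (tension)
  F[4-6] = +188.0064 N (tension)
  F[5-6] = -904.2908 N (compression)
  Rx@0 = -4999.3800 N
  Ry@0 = +125.9988 N
  Ry@6 = +884.5312 N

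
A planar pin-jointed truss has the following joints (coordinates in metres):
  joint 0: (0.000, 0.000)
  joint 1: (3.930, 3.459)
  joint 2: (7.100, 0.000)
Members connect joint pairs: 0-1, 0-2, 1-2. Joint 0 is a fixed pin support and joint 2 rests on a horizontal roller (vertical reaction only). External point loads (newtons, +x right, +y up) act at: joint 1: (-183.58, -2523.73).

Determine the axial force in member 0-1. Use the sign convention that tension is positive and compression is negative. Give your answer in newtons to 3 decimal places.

-1840.840

N=3 nodes, M=3 members, R=3 reactions → 2N=6, M+R=6
member 0 (0-1): L=5.2354, (cx,cy)=(0.7507,0.6607)
member 1 (0-2): L=7.1000, (cx,cy)=(1.0000,0.0000)
member 2 (1-2): L=4.6919, (cx,cy)=(0.6756,-0.7372)
solve A·x = −loads:
  F[0-1] = -1840.8401 N (compression)
  F[0-2] = +1198.2589 N (tension)
  F[1-2] = -1773.5227 N (compression)
  Rx@0 = +183.5800 N
  Ry@0 = +1216.2292 N
  Ry@2 = +1307.5008 N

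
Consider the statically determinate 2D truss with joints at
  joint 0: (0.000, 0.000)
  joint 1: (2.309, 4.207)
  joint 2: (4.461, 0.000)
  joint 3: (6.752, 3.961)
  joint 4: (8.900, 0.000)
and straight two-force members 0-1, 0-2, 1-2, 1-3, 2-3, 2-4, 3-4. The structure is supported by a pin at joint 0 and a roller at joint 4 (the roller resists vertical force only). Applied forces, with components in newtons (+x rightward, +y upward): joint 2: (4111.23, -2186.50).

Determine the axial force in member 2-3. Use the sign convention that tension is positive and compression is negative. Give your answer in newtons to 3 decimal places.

1189.945

N=5 nodes, M=7 members, R=3 reactions → 2N=10, M+R=10
member 0 (0-1): L=4.7990, (cx,cy)=(0.4811,0.8766)
member 1 (0-2): L=4.4610, (cx,cy)=(1.0000,0.0000)
member 2 (1-2): L=4.7255, (cx,cy)=(0.4554,-0.8903)
member 3 (1-3): L=4.4498, (cx,cy)=(0.9985,-0.0553)
member 4 (2-3): L=4.5758, (cx,cy)=(0.5007,0.8656)
member 5 (2-4): L=4.4390, (cx,cy)=(1.0000,0.0000)
member 6 (3-4): L=4.5059, (cx,cy)=(0.4767,-0.8791)
solve A·x = −loads:
  F[0-1] = -1244.0052 N (compression)
  F[0-2] = +4709.7739 N (tension)
  F[1-2] = +1298.9571 N (tension)
  F[1-3] = -1191.9191 N (compression)
  F[2-3] = +1189.9454 N (tension)
  F[2-4] = +594.3211 N (tension)
  F[3-4] = -1246.7274 N (compression)
  Rx@0 = -4111.2300 N
  Ry@0 = +1090.5476 N
  Ry@4 = +1095.9524 N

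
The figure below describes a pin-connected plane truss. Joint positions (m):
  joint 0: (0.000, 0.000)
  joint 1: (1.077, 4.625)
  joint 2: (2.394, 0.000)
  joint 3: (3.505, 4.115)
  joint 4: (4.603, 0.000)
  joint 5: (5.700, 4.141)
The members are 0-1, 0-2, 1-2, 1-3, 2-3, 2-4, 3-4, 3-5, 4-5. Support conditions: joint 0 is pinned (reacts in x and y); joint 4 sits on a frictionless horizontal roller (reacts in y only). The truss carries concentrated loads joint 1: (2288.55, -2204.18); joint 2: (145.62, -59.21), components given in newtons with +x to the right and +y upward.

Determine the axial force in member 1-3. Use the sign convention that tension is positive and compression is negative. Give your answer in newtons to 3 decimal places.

N=6 nodes, M=9 members, R=3 reactions → 2N=12, M+R=12
member 0 (0-1): L=4.7487, (cx,cy)=(0.2268,0.9739)
member 1 (0-2): L=2.3940, (cx,cy)=(1.0000,0.0000)
member 2 (1-2): L=4.8089, (cx,cy)=(0.2739,-0.9618)
member 3 (1-3): L=2.4810, (cx,cy)=(0.9786,-0.2056)
member 4 (2-3): L=4.2623, (cx,cy)=(0.2607,0.9654)
member 5 (2-4): L=2.2090, (cx,cy)=(1.0000,0.0000)
member 6 (3-4): L=4.2590, (cx,cy)=(0.2578,-0.9662)
member 7 (3-5): L=2.1952, (cx,cy)=(0.9999,0.0118)
member 8 (4-5): L=4.2838, (cx,cy)=(0.2561,0.9667)
solve A·x = −loads:
  F[0-1] = +598.2104 N (tension)
  F[0-2] = +2298.4978 N (tension)
  F[1-2] = -2581.8254 N (compression)
  F[1-3] = -1477.3448 N (compression)
  F[2-3] = +2633.3537 N (tension)
  F[2-4] = +759.3977 N (tension)
  F[3-4] = -2945.5849 N (compression)
  F[3-5] = -0.0000 N (compression)
  F[4-5] = +0.0000 N (tension)
  Rx@0 = -2434.1700 N
  Ry@0 = -582.6222 N
  Ry@4 = +2846.0122 N

-1477.345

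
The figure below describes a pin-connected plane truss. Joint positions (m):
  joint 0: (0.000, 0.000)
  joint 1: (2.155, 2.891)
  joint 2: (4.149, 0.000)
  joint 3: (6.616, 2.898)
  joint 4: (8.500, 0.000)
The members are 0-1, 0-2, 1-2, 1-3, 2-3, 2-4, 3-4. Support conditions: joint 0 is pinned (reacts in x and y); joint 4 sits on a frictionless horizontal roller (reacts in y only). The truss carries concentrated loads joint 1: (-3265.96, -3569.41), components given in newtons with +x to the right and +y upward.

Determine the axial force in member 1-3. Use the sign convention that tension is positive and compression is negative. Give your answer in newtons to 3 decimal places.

309.488

N=5 nodes, M=7 members, R=3 reactions → 2N=10, M+R=10
member 0 (0-1): L=3.6058, (cx,cy)=(0.5976,0.8018)
member 1 (0-2): L=4.1490, (cx,cy)=(1.0000,0.0000)
member 2 (1-2): L=3.5120, (cx,cy)=(0.5678,-0.8232)
member 3 (1-3): L=4.4610, (cx,cy)=(1.0000,0.0016)
member 4 (2-3): L=3.8058, (cx,cy)=(0.6482,0.7615)
member 5 (2-4): L=4.3510, (cx,cy)=(1.0000,0.0000)
member 6 (3-4): L=3.4566, (cx,cy)=(0.5450,-0.8384)
solve A·x = −loads:
  F[0-1] = -4708.7264 N (compression)
  F[0-2] = -451.8101 N (compression)
  F[1-2] = +250.6676 N (tension)
  F[1-3] = +309.4883 N (tension)
  F[2-3] = -270.9873 N (compression)
  F[2-4] = -133.8304 N (compression)
  F[3-4] = +245.5382 N (tension)
  Rx@0 = +3265.9600 N
  Ry@0 = +3775.2702 N
  Ry@4 = -205.8602 N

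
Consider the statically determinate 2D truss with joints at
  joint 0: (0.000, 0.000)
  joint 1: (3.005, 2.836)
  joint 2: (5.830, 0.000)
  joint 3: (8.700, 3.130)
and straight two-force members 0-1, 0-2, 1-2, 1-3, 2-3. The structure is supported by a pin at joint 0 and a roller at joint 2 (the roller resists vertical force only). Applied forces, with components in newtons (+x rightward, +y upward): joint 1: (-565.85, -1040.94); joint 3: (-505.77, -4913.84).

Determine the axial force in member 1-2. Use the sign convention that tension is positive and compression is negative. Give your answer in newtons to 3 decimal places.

N=4 nodes, M=5 members, R=3 reactions → 2N=8, M+R=8
member 0 (0-1): L=4.1319, (cx,cy)=(0.7273,0.6864)
member 1 (0-2): L=5.8300, (cx,cy)=(1.0000,0.0000)
member 2 (1-2): L=4.0029, (cx,cy)=(0.7057,-0.7085)
member 3 (1-3): L=5.7026, (cx,cy)=(0.9987,0.0516)
member 4 (2-3): L=4.2466, (cx,cy)=(0.6758,0.7371)
solve A·x = −loads:
  F[0-1] = +1992.8253 N (tension)
  F[0-2] = -2520.9250 N (compression)
  F[1-2] = -3093.9292 N (compression)
  F[1-3] = +4204.2292 N (tension)
  F[2-3] = -6960.9213 N (compression)
  Rx@0 = +1071.6200 N
  Ry@0 = -1367.7967 N
  Ry@2 = +7322.5767 N

-3093.929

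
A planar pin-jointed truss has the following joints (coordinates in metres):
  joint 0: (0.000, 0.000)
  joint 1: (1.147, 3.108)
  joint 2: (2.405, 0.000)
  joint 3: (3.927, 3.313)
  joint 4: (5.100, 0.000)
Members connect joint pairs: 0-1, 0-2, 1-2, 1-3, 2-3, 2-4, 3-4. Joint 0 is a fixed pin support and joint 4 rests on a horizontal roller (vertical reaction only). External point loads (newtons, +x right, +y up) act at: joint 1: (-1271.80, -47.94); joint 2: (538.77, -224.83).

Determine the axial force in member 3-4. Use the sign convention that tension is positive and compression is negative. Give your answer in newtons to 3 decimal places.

698.286

N=5 nodes, M=7 members, R=3 reactions → 2N=10, M+R=10
member 0 (0-1): L=3.3129, (cx,cy)=(0.3462,0.9382)
member 1 (0-2): L=2.4050, (cx,cy)=(1.0000,0.0000)
member 2 (1-2): L=3.3529, (cx,cy)=(0.3752,-0.9269)
member 3 (1-3): L=2.7875, (cx,cy)=(0.9973,0.0735)
member 4 (2-3): L=3.6459, (cx,cy)=(0.4175,0.9087)
member 5 (2-4): L=2.6950, (cx,cy)=(1.0000,0.0000)
member 6 (3-4): L=3.5145, (cx,cy)=(0.3338,-0.9427)
solve A·x = −loads:
  F[0-1] = -992.3925 N (compression)
  F[0-2] = -389.4410 N (compression)
  F[1-2] = +996.7616 N (tension)
  F[1-3] = +555.7381 N (tension)
  F[2-3] = -769.3603 N (compression)
  F[2-4] = -233.0582 N (compression)
  F[3-4] = +698.2858 N (tension)
  Rx@0 = +733.0300 N
  Ry@0 = +931.0153 N
  Ry@4 = -658.2453 N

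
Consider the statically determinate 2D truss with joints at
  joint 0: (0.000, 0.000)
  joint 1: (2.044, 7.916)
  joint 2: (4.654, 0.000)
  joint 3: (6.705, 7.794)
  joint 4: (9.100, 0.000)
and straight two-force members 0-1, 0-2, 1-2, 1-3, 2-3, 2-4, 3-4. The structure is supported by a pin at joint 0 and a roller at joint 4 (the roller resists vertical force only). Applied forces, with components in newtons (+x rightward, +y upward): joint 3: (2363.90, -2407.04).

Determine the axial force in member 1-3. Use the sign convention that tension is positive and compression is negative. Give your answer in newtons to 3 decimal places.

N=5 nodes, M=7 members, R=3 reactions → 2N=10, M+R=10
member 0 (0-1): L=8.1756, (cx,cy)=(0.2500,0.9682)
member 1 (0-2): L=4.6540, (cx,cy)=(1.0000,0.0000)
member 2 (1-2): L=8.3352, (cx,cy)=(0.3131,-0.9497)
member 3 (1-3): L=4.6626, (cx,cy)=(0.9997,-0.0262)
member 4 (2-3): L=8.0593, (cx,cy)=(0.2545,0.9671)
member 5 (2-4): L=4.4460, (cx,cy)=(1.0000,0.0000)
member 6 (3-4): L=8.1537, (cx,cy)=(0.2937,-0.9559)
solve A·x = −loads:
  F[0-1] = +1436.7677 N (tension)
  F[0-2] = +2004.6920 N (tension)
  F[1-2] = -1487.5429 N (compression)
  F[1-3] = +825.2860 N (tension)
  F[2-3] = +1460.8305 N (tension)
  F[2-4] = +1167.1339 N (tension)
  F[3-4] = -3973.4587 N (compression)
  Rx@0 = -2363.9000 N
  Ry@0 = -1391.1402 N
  Ry@4 = +3798.1802 N

825.286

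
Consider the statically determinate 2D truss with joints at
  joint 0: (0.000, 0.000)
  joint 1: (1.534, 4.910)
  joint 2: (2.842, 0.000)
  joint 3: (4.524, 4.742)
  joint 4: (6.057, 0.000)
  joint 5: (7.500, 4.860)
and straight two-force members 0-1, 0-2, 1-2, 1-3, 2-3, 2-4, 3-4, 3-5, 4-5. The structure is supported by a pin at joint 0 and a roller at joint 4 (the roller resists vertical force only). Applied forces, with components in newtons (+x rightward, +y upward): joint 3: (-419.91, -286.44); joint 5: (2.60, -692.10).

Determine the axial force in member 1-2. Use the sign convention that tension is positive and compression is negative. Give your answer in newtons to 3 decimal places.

N=6 nodes, M=9 members, R=3 reactions → 2N=12, M+R=12
member 0 (0-1): L=5.1441, (cx,cy)=(0.2982,0.9545)
member 1 (0-2): L=2.8420, (cx,cy)=(1.0000,0.0000)
member 2 (1-2): L=5.0812, (cx,cy)=(0.2574,-0.9663)
member 3 (1-3): L=2.9947, (cx,cy)=(0.9984,-0.0561)
member 4 (2-3): L=5.0315, (cx,cy)=(0.3343,0.9425)
member 5 (2-4): L=3.2150, (cx,cy)=(1.0000,0.0000)
member 6 (3-4): L=4.9836, (cx,cy)=(0.3076,-0.9515)
member 7 (3-5): L=2.9783, (cx,cy)=(0.9992,0.0396)
member 8 (4-5): L=5.0697, (cx,cy)=(0.2846,0.9586)
solve A·x = −loads:
  F[0-1] = -245.4400 N (compression)
  F[0-2] = -344.1177 N (compression)
  F[1-2] = +250.4475 N (tension)
  F[1-3] = -137.8791 N (compression)
  F[2-3] = -256.7806 N (compression)
  F[2-4] = -193.8074 N (compression)
  F[3-4] = -46.0509 N (compression)
  F[3-5] = +210.7384 N (tension)
  F[4-5] = -730.6723 N (compression)
  Rx@0 = +417.3100 N
  Ry@0 = +234.2726 N
  Ry@4 = +744.2674 N

250.448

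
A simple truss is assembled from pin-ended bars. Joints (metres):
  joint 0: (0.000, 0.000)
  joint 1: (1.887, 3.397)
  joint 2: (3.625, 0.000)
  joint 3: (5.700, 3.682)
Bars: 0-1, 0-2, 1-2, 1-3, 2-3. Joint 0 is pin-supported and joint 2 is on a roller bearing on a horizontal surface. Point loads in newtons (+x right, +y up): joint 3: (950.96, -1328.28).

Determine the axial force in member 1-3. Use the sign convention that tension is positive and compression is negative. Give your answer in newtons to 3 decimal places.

1779.200

N=4 nodes, M=5 members, R=3 reactions → 2N=8, M+R=8
member 0 (0-1): L=3.8859, (cx,cy)=(0.4856,0.8742)
member 1 (0-2): L=3.6250, (cx,cy)=(1.0000,0.0000)
member 2 (1-2): L=3.8158, (cx,cy)=(0.4555,-0.8902)
member 3 (1-3): L=3.8236, (cx,cy)=(0.9972,0.0745)
member 4 (2-3): L=4.2264, (cx,cy)=(0.4910,0.8712)
solve A·x = −loads:
  F[0-1] = +1974.6914 N (tension)
  F[0-2] = -7.9486 N (compression)
  F[1-2] = -1790.0893 N (compression)
  F[1-3] = +1779.2002 N (tension)
  F[2-3] = -1676.9087 N (compression)
  Rx@0 = -950.9600 N
  Ry@0 = -1726.2388 N
  Ry@2 = +3054.5188 N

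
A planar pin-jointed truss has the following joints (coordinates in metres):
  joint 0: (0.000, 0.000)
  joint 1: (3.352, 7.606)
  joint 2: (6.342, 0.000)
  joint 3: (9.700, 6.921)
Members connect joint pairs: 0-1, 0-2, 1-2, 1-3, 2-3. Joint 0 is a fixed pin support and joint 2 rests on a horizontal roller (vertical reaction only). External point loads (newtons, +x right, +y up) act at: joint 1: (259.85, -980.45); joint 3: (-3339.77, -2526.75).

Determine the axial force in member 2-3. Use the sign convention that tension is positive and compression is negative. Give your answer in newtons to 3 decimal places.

N=4 nodes, M=5 members, R=3 reactions → 2N=8, M+R=8
member 0 (0-1): L=8.3119, (cx,cy)=(0.4033,0.9151)
member 1 (0-2): L=6.3420, (cx,cy)=(1.0000,0.0000)
member 2 (1-2): L=8.1726, (cx,cy)=(0.3659,-0.9307)
member 3 (1-3): L=6.3849, (cx,cy)=(0.9942,-0.1073)
member 4 (2-3): L=7.6926, (cx,cy)=(0.4365,0.8997)
solve A·x = −loads:
  F[0-1] = -2685.4596 N (compression)
  F[0-2] = -1996.9311 N (compression)
  F[1-2] = +1819.8719 N (tension)
  F[1-3] = -2020.3121 N (compression)
  F[2-3] = -3049.3715 N (compression)
  Rx@0 = +3079.9200 N
  Ry@0 = +2457.4027 N
  Ry@2 = +1049.7973 N

-3049.371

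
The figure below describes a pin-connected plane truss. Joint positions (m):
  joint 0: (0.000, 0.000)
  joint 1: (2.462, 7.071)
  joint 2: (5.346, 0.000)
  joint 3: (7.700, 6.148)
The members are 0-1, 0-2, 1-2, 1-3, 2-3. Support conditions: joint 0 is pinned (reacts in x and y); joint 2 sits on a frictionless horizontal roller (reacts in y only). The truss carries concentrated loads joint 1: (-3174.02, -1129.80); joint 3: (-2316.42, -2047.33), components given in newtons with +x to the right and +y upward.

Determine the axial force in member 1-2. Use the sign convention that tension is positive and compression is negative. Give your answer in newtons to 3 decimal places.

N=4 nodes, M=5 members, R=3 reactions → 2N=8, M+R=8
member 0 (0-1): L=7.4874, (cx,cy)=(0.3288,0.9444)
member 1 (0-2): L=5.3460, (cx,cy)=(1.0000,0.0000)
member 2 (1-2): L=7.6365, (cx,cy)=(0.3777,-0.9259)
member 3 (1-3): L=5.3187, (cx,cy)=(0.9848,-0.1735)
member 4 (2-3): L=6.5833, (cx,cy)=(0.3576,0.9339)
solve A·x = −loads:
  F[0-1] = -6956.9648 N (compression)
  F[0-2] = -3202.8435 N (compression)
  F[1-2] = +6148.6211 N (tension)
  F[1-3] = -1457.7758 N (compression)
  F[2-3] = -2463.1629 N (compression)
  Rx@0 = +5490.4400 N
  Ry@0 = +6570.1036 N
  Ry@2 = -3392.9736 N

6148.621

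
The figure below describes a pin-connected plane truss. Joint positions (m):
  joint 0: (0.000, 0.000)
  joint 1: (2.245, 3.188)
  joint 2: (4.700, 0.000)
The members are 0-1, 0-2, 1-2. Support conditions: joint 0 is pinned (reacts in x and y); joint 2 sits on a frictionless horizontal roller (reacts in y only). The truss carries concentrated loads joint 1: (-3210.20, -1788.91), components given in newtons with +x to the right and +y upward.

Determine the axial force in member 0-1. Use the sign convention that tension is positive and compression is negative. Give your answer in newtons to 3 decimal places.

N=3 nodes, M=3 members, R=3 reactions → 2N=6, M+R=6
member 0 (0-1): L=3.8991, (cx,cy)=(0.5758,0.8176)
member 1 (0-2): L=4.7000, (cx,cy)=(1.0000,0.0000)
member 2 (1-2): L=4.0237, (cx,cy)=(0.6101,-0.7923)
solve A·x = −loads:
  F[0-1] = -3806.0641 N (compression)
  F[0-2] = -1018.7956 N (compression)
  F[1-2] = +1669.7980 N (tension)
  Rx@0 = +3210.2000 N
  Ry@0 = +3111.8918 N
  Ry@2 = -1322.9818 N

-3806.064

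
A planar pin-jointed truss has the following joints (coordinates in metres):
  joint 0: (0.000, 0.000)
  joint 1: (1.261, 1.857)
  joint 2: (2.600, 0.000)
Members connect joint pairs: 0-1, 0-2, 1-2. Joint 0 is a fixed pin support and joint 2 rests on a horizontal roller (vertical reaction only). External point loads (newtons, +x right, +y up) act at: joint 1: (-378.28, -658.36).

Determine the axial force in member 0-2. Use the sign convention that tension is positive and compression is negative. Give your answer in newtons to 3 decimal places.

N=3 nodes, M=3 members, R=3 reactions → 2N=6, M+R=6
member 0 (0-1): L=2.2447, (cx,cy)=(0.5618,0.8273)
member 1 (0-2): L=2.6000, (cx,cy)=(1.0000,0.0000)
member 2 (1-2): L=2.2894, (cx,cy)=(0.5849,-0.8111)
solve A·x = −loads:
  F[0-1] = -736.4213 N (compression)
  F[0-2] = +35.4221 N (tension)
  F[1-2] = -60.5643 N (compression)
  Rx@0 = +378.2800 N
  Ry@0 = +609.2346 N
  Ry@2 = +49.1254 N

35.422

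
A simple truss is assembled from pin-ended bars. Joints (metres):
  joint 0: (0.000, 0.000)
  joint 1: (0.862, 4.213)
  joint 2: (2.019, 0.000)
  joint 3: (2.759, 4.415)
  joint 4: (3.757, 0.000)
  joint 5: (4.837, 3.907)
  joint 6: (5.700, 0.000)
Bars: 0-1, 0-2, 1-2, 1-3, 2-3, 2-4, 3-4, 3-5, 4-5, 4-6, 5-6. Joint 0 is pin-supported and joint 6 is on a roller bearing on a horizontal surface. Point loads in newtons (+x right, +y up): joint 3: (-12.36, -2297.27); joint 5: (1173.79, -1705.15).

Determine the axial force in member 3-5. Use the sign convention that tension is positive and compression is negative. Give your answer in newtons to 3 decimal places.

N=7 nodes, M=11 members, R=3 reactions → 2N=14, M+R=14
member 0 (0-1): L=4.3003, (cx,cy)=(0.2005,0.9797)
member 1 (0-2): L=2.0190, (cx,cy)=(1.0000,0.0000)
member 2 (1-2): L=4.3690, (cx,cy)=(0.2648,-0.9643)
member 3 (1-3): L=1.9077, (cx,cy)=(0.9944,0.1059)
member 4 (2-3): L=4.4766, (cx,cy)=(0.1653,0.9862)
member 5 (2-4): L=1.7380, (cx,cy)=(1.0000,0.0000)
member 6 (3-4): L=4.5264, (cx,cy)=(0.2205,-0.9754)
member 7 (3-5): L=2.1392, (cx,cy)=(0.9714,-0.2375)
member 8 (4-5): L=4.0535, (cx,cy)=(0.2664,0.9639)
member 9 (4-6): L=1.9430, (cx,cy)=(1.0000,0.0000)
member 10 (5-6): L=4.0012, (cx,cy)=(0.2157,-0.9765)
solve A·x = −loads:
  F[0-1] = -661.9237 N (compression)
  F[0-2] = +1294.1140 N (tension)
  F[1-2] = +639.1561 N (tension)
  F[1-3] = -303.6531 N (compression)
  F[2-3] = -624.9341 N (compression)
  F[2-4] = +1566.6806 N (tension)
  F[3-4] = -1685.0248 N (compression)
  F[3-5] = -21.9977 N (compression)
  F[4-5] = +1705.1949 N (tension)
  F[4-6] = +740.8350 N (tension)
  F[5-6] = -3434.7765 N (compression)
  Rx@0 = -1161.4300 N
  Ry@0 = +648.4890 N
  Ry@6 = +3353.9310 N

-21.998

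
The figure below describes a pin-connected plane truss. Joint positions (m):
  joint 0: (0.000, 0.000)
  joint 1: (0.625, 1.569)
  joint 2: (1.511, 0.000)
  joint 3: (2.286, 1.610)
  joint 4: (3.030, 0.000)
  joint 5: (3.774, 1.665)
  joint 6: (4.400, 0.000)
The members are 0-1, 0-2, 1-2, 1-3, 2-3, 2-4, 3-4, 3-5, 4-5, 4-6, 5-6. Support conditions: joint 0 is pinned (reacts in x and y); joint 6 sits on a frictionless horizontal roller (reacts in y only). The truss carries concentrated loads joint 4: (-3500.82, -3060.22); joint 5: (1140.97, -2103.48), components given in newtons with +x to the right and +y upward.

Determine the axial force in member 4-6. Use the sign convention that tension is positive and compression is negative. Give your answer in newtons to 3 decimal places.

1632.993

N=7 nodes, M=11 members, R=3 reactions → 2N=14, M+R=14
member 0 (0-1): L=1.6889, (cx,cy)=(0.3701,0.9290)
member 1 (0-2): L=1.5110, (cx,cy)=(1.0000,0.0000)
member 2 (1-2): L=1.8019, (cx,cy)=(0.4917,-0.8708)
member 3 (1-3): L=1.6615, (cx,cy)=(0.9997,0.0247)
member 4 (2-3): L=1.7868, (cx,cy)=(0.4337,0.9010)
member 5 (2-4): L=1.5190, (cx,cy)=(1.0000,0.0000)
member 6 (3-4): L=1.7736, (cx,cy)=(0.4195,-0.9078)
member 7 (3-5): L=1.4890, (cx,cy)=(0.9993,0.0369)
member 8 (4-5): L=1.8237, (cx,cy)=(0.4080,0.9130)
member 9 (4-6): L=1.3700, (cx,cy)=(1.0000,0.0000)
member 10 (5-6): L=1.7788, (cx,cy)=(0.3519,-0.9360)
solve A·x = −loads:
  F[0-1] = -883.0461 N (compression)
  F[0-2] = -2033.0672 N (compression)
  F[1-2] = +920.0279 N (tension)
  F[1-3] = -779.4069 N (compression)
  F[2-3] = -889.1068 N (compression)
  F[2-4] = -1195.0469 N (compression)
  F[3-4] = +841.9040 N (tension)
  F[3-5] = -1519.0076 N (compression)
  F[4-5] = +2514.7678 N (tension)
  F[4-6] = +1632.9931 N (tension)
  F[5-6] = -4640.1839 N (compression)
  Rx@0 = +2359.8500 N
  Ry@0 = +820.3556 N
  Ry@6 = +4343.3444 N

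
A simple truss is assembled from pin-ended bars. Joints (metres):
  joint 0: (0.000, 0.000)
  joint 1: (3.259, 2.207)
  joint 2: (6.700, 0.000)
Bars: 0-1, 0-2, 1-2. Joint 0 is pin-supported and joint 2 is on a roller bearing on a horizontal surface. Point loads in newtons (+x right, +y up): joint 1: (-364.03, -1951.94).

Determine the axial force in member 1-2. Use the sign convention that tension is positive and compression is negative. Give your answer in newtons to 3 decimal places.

N=3 nodes, M=3 members, R=3 reactions → 2N=6, M+R=6
member 0 (0-1): L=3.9360, (cx,cy)=(0.8280,0.5607)
member 1 (0-2): L=6.7000, (cx,cy)=(1.0000,0.0000)
member 2 (1-2): L=4.0879, (cx,cy)=(0.8417,-0.5399)
solve A·x = −loads:
  F[0-1] = -2001.6851 N (compression)
  F[0-2] = +1293.3701 N (tension)
  F[1-2] = -1536.5392 N (compression)
  Rx@0 = +364.0300 N
  Ry@0 = +1122.3940 N
  Ry@2 = +829.5460 N

-1536.539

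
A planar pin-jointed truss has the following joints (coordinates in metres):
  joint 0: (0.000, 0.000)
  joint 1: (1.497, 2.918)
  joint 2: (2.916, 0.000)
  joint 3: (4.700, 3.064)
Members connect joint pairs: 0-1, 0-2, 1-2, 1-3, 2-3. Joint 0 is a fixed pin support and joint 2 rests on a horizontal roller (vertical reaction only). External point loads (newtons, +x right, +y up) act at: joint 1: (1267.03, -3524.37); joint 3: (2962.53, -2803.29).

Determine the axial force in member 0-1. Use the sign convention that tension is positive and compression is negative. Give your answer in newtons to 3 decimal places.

4923.646

N=4 nodes, M=5 members, R=3 reactions → 2N=8, M+R=8
member 0 (0-1): L=3.2796, (cx,cy)=(0.4565,0.8897)
member 1 (0-2): L=2.9160, (cx,cy)=(1.0000,0.0000)
member 2 (1-2): L=3.2447, (cx,cy)=(0.4373,-0.8993)
member 3 (1-3): L=3.2063, (cx,cy)=(0.9990,0.0455)
member 4 (2-3): L=3.5455, (cx,cy)=(0.5032,0.8642)
solve A·x = −loads:
  F[0-1] = +4923.6460 N (tension)
  F[0-2] = +1982.1174 N (tension)
  F[1-2] = -8551.0675 N (compression)
  F[1-3] = +4724.9029 N (tension)
  F[2-3] = -3492.8037 N (compression)
  Rx@0 = -4229.5600 N
  Ry@0 = -4380.7866 N
  Ry@2 = +10708.4466 N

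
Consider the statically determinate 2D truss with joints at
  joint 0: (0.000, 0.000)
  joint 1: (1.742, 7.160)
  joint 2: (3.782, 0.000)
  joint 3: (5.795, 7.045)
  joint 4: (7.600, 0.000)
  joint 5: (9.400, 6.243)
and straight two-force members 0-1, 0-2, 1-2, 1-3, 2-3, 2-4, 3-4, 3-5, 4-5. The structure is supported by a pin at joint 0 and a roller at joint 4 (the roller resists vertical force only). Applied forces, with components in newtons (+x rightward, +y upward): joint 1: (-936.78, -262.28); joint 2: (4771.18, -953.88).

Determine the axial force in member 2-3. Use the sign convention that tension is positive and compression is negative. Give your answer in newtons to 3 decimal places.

N=6 nodes, M=9 members, R=3 reactions → 2N=12, M+R=12
member 0 (0-1): L=7.3689, (cx,cy)=(0.2364,0.9717)
member 1 (0-2): L=3.7820, (cx,cy)=(1.0000,0.0000)
member 2 (1-2): L=7.4449, (cx,cy)=(0.2740,-0.9617)
member 3 (1-3): L=4.0546, (cx,cy)=(0.9996,-0.0284)
member 4 (2-3): L=7.3269, (cx,cy)=(0.2747,0.9615)
member 5 (2-4): L=3.8180, (cx,cy)=(1.0000,0.0000)
member 6 (3-4): L=7.2726, (cx,cy)=(0.2482,-0.9687)
member 7 (3-5): L=3.6931, (cx,cy)=(0.9761,-0.2172)
member 8 (4-5): L=6.4973, (cx,cy)=(0.2770,0.9609)
solve A·x = −loads:
  F[0-1] = -1609.5280 N (compression)
  F[0-2] = +4214.8925 N (tension)
  F[1-2] = +1347.9123 N (tension)
  F[1-3] = +187.0193 N (tension)
  F[2-3] = -356.1479 N (compression)
  F[2-4] = -89.0963 N (compression)
  F[3-4] = +358.9795 N (tension)
  F[3-5] = -0.0000 N (tension)
  F[4-5] = +0.0000 N (tension)
  Rx@0 = -3834.4000 N
  Ry@0 = +1563.9072 N
  Ry@4 = -347.7472 N

-356.148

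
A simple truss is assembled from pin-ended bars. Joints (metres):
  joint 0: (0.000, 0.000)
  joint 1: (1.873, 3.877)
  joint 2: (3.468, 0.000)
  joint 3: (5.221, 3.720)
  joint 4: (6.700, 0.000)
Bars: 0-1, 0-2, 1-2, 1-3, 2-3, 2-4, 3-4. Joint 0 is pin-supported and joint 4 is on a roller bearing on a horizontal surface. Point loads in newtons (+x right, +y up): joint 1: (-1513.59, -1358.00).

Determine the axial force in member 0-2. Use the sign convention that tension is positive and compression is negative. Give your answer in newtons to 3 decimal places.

N=5 nodes, M=7 members, R=3 reactions → 2N=10, M+R=10
member 0 (0-1): L=4.3057, (cx,cy)=(0.4350,0.9004)
member 1 (0-2): L=3.4680, (cx,cy)=(1.0000,0.0000)
member 2 (1-2): L=4.1923, (cx,cy)=(0.3805,-0.9248)
member 3 (1-3): L=3.3517, (cx,cy)=(0.9989,-0.0468)
member 4 (2-3): L=4.1123, (cx,cy)=(0.4263,0.9046)
member 5 (2-4): L=3.2320, (cx,cy)=(1.0000,0.0000)
member 6 (3-4): L=4.0032, (cx,cy)=(0.3695,-0.9292)
solve A·x = −loads:
  F[0-1] = -2059.2589 N (compression)
  F[0-2] = -617.8075 N (compression)
  F[1-2] = +515.1806 N (tension)
  F[1-3] = +422.2645 N (tension)
  F[2-3] = -526.6871 N (compression)
  F[2-4] = -197.2863 N (compression)
  F[3-4] = +533.9974 N (tension)
  Rx@0 = +1513.5900 N
  Ry@0 = +1854.2171 N
  Ry@4 = -496.2171 N

-617.808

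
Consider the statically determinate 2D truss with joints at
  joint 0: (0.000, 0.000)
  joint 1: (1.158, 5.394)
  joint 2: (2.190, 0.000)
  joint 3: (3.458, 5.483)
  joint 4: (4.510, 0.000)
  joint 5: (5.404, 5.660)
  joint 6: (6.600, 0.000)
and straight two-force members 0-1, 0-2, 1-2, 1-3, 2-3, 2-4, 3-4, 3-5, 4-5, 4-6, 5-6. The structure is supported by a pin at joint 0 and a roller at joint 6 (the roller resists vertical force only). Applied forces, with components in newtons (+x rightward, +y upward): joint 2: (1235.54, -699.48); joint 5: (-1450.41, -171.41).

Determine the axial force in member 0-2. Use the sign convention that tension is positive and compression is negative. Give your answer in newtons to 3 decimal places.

N=7 nodes, M=11 members, R=3 reactions → 2N=14, M+R=14
member 0 (0-1): L=5.5169, (cx,cy)=(0.2099,0.9777)
member 1 (0-2): L=2.1900, (cx,cy)=(1.0000,0.0000)
member 2 (1-2): L=5.4918, (cx,cy)=(0.1879,-0.9822)
member 3 (1-3): L=2.3017, (cx,cy)=(0.9993,0.0387)
member 4 (2-3): L=5.6277, (cx,cy)=(0.2253,0.9743)
member 5 (2-4): L=2.3200, (cx,cy)=(1.0000,0.0000)
member 6 (3-4): L=5.5830, (cx,cy)=(0.1884,-0.9821)
member 7 (3-5): L=1.9540, (cx,cy)=(0.9959,0.0906)
member 8 (4-5): L=5.7302, (cx,cy)=(0.1560,0.9878)
member 9 (4-6): L=2.0900, (cx,cy)=(1.0000,0.0000)
member 10 (5-6): L=5.7850, (cx,cy)=(0.2067,-0.9784)
solve A·x = −loads:
  F[0-1] = -1781.9753 N (compression)
  F[0-2] = +159.1674 N (tension)
  F[1-2] = +1746.2150 N (tension)
  F[1-3] = -702.7034 N (compression)
  F[2-3] = -1042.4314 N (compression)
  F[2-4] = -513.3580 N (compression)
  F[3-4] = +958.3097 N (tension)
  F[3-5] = -1122.2387 N (compression)
  F[4-5] = -952.8110 N (compression)
  F[4-6] = -184.1307 N (compression)
  F[5-6] = +890.6295 N (tension)
  Rx@0 = +214.8700 N
  Ry@0 = +1742.2778 N
  Ry@6 = -871.3878 N

159.167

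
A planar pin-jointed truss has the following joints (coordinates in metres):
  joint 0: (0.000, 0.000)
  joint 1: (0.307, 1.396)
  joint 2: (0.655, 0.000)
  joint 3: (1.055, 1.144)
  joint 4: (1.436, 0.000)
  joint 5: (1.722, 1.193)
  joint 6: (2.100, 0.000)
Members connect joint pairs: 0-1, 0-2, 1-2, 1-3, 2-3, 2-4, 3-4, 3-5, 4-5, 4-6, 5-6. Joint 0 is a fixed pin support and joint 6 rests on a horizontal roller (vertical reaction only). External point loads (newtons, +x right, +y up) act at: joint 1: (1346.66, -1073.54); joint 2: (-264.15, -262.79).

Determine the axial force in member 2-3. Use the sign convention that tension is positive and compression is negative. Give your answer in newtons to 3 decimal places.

744.058

N=7 nodes, M=11 members, R=3 reactions → 2N=14, M+R=14
member 0 (0-1): L=1.4294, (cx,cy)=(0.2148,0.9767)
member 1 (0-2): L=0.6550, (cx,cy)=(1.0000,0.0000)
member 2 (1-2): L=1.4387, (cx,cy)=(0.2419,-0.9703)
member 3 (1-3): L=0.7893, (cx,cy)=(0.9477,-0.3193)
member 4 (2-3): L=1.2119, (cx,cy)=(0.3301,0.9440)
member 5 (2-4): L=0.7810, (cx,cy)=(1.0000,0.0000)
member 6 (3-4): L=1.2058, (cx,cy)=(0.3160,-0.9488)
member 7 (3-5): L=0.6688, (cx,cy)=(0.9973,0.0733)
member 8 (4-5): L=1.2268, (cx,cy)=(0.2331,0.9724)
member 9 (4-6): L=0.6640, (cx,cy)=(1.0000,0.0000)
member 10 (5-6): L=1.2515, (cx,cy)=(0.3020,-0.9533)
solve A·x = −loads:
  F[0-1] = -207.0470 N (compression)
  F[0-2] = +1126.9799 N (tension)
  F[1-2] = -453.0245 N (compression)
  F[1-3] = -1352.3258 N (compression)
  F[2-3] = +744.0585 N (tension)
  F[2-4] = +1035.9705 N (tension)
  F[3-4] = -1245.1100 N (compression)
  F[3-5] = -644.2734 N (compression)
  F[4-5] = +1214.7900 N (tension)
  F[4-6] = +359.3424 N (tension)
  F[5-6] = -1189.6823 N (compression)
  Rx@0 = -1082.5100 N
  Ry@0 = +202.2150 N
  Ry@6 = +1134.1150 N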